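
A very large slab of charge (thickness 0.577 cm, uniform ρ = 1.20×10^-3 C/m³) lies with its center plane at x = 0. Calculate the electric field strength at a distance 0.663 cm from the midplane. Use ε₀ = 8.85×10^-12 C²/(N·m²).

|E| = 3.91×10^5 N/C

The point |x| = 0.663 cm lies outside the slab (half-thickness 0.002885 m). A symmetric pillbox spanning the full slab encloses Q_enc = ρ·d·A.
Flux = 2EA ⇒ E = |ρ|d/(2ε₀), independent of distance outside.
E = (1.20×10^-3)(0.00577)/(2·8.85×10^-12) = 3.91×10^5 N/C.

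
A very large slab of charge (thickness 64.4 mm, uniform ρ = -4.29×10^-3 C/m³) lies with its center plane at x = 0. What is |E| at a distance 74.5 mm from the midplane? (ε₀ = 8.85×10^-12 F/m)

E = 1.56e7 V/m

The point |x| = 74.5 mm lies outside the slab (half-thickness 0.0322 m). A symmetric pillbox spanning the full slab encloses Q_enc = ρ·d·A.
Flux = 2EA ⇒ E = |ρ|d/(2ε₀), independent of distance outside.
E = (4.29×10^-3)(0.0644)/(2·8.85×10^-12) = 1.56×10^7 N/C.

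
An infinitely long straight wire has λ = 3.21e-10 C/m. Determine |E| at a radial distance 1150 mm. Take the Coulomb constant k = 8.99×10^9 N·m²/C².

E = 5.02 N/C

Choose a coaxial cylinder of radius r = 1150 mm (arbitrary length L) as the Gaussian surface.
Q_enc = λL, so λ_enc = 3.21×10^-10 C/m.
Applying ∮E·dA = Q_enc/ε₀ with the end caps contributing no flux:
E = 2k|λ_enc|/r = 2(8.99×10^9)(3.21e-10)/(1.15) = 5.02 N/C.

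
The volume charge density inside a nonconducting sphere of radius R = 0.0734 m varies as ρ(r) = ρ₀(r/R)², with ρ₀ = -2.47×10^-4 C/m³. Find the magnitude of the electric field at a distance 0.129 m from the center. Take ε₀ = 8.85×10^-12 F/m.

Symmetry ⇒ E = E(r) r̂. Gaussian sphere of radius r = 0.129 m (r > R, all charge enclosed).
Q_enc = 4π ∫₀^R ρ₀(r'/R)^2 r'² dr' = 4πρ₀R³/5 = -2.455×10^-7 C.
Applying ∮E·dA = Q_enc/ε₀ with Φ = E(4πr²):
E = |Q_enc|/(4πε₀r²) = (2.455e-7)/(4π·8.85×10^-12·(0.129)²) = 1.33e5 N/C.

1.33×10^5 N/C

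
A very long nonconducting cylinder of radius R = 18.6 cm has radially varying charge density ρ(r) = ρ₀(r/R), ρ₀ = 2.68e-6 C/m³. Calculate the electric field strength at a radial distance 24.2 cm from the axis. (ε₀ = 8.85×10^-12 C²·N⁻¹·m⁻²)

|E| ≈ 1.44×10^4 N/C

Choose a coaxial cylinder of radius r = 24.2 cm (arbitrary length L) as the Gaussian surface (r > R, full charge per length enclosed).
λ_enc = 2π ∫₀^R ρ₀(r'/R)^1 r' dr' = 2πρ₀R²/3 = 1.942×10^-7 C/m.
By Gauss's law (flux through the curved wall only), E·2πrL = λ_enc L/ε₀.
E = |λ_enc|/(2πε₀r) = (1.942×10^-7)/(2π·8.85×10^-12·0.242) = 1.44×10^4 N/C.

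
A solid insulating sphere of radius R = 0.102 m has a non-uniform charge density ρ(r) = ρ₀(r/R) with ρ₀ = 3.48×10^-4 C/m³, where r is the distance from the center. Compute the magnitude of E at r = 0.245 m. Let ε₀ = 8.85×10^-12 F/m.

Use a concentric Gaussian sphere at r = 0.245 m (r > R, all charge enclosed).
Q_enc = 4π ∫₀^R ρ₀(r'/R)^1 r'² dr' = 4πρ₀R³/4 = 1.16×10^-6 C.
Since E is radial and uniform over the Gaussian sphere, Φ = E·4πr² = Q_enc/ε₀.
E = |Q_enc|/(4πε₀r²) = (1.16×10^-6)/(4π·8.85×10^-12·(0.245)²) = 1.74×10^5 N/C.

1.74×10^5 N/C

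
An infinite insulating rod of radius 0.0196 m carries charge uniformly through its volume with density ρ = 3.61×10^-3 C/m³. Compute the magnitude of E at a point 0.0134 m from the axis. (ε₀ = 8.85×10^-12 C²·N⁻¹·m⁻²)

E = 2.73×10^6 N/C

Take a coaxial cylindrical Gaussian surface of radius r = 0.0134 m and length L (r < R).
Enclosed charge per unit length: λ_enc = ρ·πr² = (3.61×10^-3)π(0.0134)² = 2.036e-6 C/m.
Gauss's law: E·2πrL = λ_enc L/ε₀.
E = |λ_enc|/(2πε₀r) = (2.036×10^-6)/(2π·8.85×10^-12·0.0134) = 2.73e6 N/C.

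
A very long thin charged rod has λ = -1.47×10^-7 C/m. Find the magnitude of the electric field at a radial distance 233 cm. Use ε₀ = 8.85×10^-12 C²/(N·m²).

E ≈ 1.13×10^3 N/C

By cylindrical symmetry E is radial; use a coaxial Gaussian cylinder of radius 233 cm and length L.
Q_enc = λL, so λ_enc = -1.47×10^-7 C/m.
By Gauss's law (flux through the curved wall only), E·2πrL = λ_enc L/ε₀.
E = |λ_enc|/(2πε₀r) = (1.47×10^-7)/(2π·8.85×10^-12·2.33) = 1.13e3 N/C.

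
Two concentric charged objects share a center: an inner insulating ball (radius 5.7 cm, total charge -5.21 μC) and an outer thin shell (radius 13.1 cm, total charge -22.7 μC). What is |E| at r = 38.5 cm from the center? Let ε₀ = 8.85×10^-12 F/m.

By spherical symmetry E is radial; choose a Gaussian sphere of radius r = 38.5 cm (r > 13.1 cm, enclosing both).
Q_enc = (-5.21 μC) + (-22.7 μC) = -2.791×10^-5 C.
Gauss's law: E·4πr² = Q_enc/ε₀.
E = |Q_enc|/(4πε₀r²) = (2.791×10^-5)/(4π·8.85×10^-12·(0.385)²) = 1.69×10^6 N/C.

E ≈ 1.69×10^6 N/C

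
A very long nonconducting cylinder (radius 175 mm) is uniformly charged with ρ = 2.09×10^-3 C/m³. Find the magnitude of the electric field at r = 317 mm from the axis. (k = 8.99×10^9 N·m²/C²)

|E| = 1.14e7 N/C

By cylindrical symmetry E is radial; use a coaxial Gaussian cylinder of radius 317 mm and length L (r > 175 mm, full cross-section enclosed).
λ_enc = ρ·πR² = (2.09e-3)π(0.175)² = 2.011×10^-4 C/m.
Gauss's law: E·2πrL = λ_enc L/ε₀.
E = 2k|λ_enc|/r = 2(8.99×10^9)(2.011×10^-4)/(0.317) = 1.14×10^7 N/C.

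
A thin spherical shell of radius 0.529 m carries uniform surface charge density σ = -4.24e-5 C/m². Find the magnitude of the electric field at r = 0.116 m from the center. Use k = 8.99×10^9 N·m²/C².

E = 0

Symmetry ⇒ E = E(r) r̂. Gaussian sphere of radius r = 0.116 m (inside the shell, r < 0.529 m).
No charge lies within this surface, so Q_enc = 0 and Gauss's law gives E·4πr² = 0 ⇒ E = 0.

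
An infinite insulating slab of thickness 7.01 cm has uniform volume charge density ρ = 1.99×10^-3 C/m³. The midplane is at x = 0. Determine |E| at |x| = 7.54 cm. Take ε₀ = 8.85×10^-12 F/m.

E ≈ 7.88×10^6 V/m

The point |x| = 7.54 cm lies outside the slab (half-thickness 0.03505 m). A symmetric pillbox spanning the full slab encloses Q_enc = ρ·d·A.
Flux = 2EA ⇒ E = |ρ|d/(2ε₀), independent of distance outside.
E = (1.99×10^-3)(0.0701)/(2·8.85×10^-12) = 7.88×10^6 N/C.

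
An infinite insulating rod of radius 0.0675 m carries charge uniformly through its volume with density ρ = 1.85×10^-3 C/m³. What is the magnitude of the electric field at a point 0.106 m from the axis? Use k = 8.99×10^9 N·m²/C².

Coaxial Gaussian cylinder, radius r = 0.106 m, length L (r > 0.0675 m, full cross-section enclosed).
λ_enc = ρ·πR² = (1.85×10^-3)π(0.0675)² = 2.648×10^-5 C/m.
By Gauss's law (flux through the curved wall only), E·2πrL = λ_enc L/ε₀.
E = 2k|λ_enc|/r = 2(8.99×10^9)(2.648×10^-5)/(0.106) = 4.49e6 N/C.

E = 4.49e6 V/m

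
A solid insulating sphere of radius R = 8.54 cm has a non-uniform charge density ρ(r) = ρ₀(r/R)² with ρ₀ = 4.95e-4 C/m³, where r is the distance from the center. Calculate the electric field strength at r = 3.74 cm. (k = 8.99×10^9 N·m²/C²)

Take a concentric spherical Gaussian surface of radius r = 3.74 cm (r < R).
Integrate the density: Q_enc = 4π ∫₀^r ρ₀(r'/R)^2 r'² dr' = 4πρ₀ r^5/(5·R²) = 1.248e-8 C.
By Gauss's law, ∮E·dA = E·4πr² = Q_enc/ε₀.
E = k|Q_enc|/r² = (8.99×10^9)(1.248×10^-8)/(0.0374)² = 8.02e4 N/C.

|E| = 8.02×10^4 N/C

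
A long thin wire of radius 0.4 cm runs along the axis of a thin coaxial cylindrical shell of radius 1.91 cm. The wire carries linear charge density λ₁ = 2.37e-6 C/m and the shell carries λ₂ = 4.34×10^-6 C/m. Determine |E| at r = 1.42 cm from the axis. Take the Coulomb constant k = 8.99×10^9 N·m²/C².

|E| = 3.00e6 V/m

Take a coaxial cylindrical Gaussian surface of radius r = 1.42 cm and length L (between the conductors, 0.4 cm < r < 1.91 cm).
Only the inner wire is enclosed; the outer shell contributes nothing inside itself. λ_enc = λ₁ = 2.37×10^-6 C/m.
Gauss's law: E·2πrL = λ_enc L/ε₀.
E = 2k|λ_enc|/r = 2(8.99×10^9)(2.37e-6)/(0.0142) = 3.00×10^6 N/C.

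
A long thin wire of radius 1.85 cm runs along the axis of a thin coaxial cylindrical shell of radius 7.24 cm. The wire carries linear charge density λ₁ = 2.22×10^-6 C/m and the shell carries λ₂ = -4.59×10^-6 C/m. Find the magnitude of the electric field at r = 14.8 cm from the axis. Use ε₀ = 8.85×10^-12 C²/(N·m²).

Choose a coaxial cylinder of radius r = 14.8 cm (arbitrary length L) as the Gaussian surface (r > 7.24 cm, enclosing both).
λ_enc = λ₁ + λ₂ = (2.22×10^-6) + (-4.59×10^-6) = -2.37×10^-6 C/m.
Gauss's law: E·2πrL = λ_enc L/ε₀.
E = |λ_enc|/(2πε₀r) = (2.37×10^-6)/(2π·8.85×10^-12·0.148) = 2.88×10^5 N/C.

|E| ≈ 2.88×10^5 N/C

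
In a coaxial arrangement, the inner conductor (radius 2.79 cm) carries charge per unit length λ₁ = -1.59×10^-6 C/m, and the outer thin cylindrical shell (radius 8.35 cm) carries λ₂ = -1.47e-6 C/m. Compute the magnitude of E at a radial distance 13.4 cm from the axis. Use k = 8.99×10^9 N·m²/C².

E = 4.11×10^5 N/C

Take a coaxial cylindrical Gaussian surface of radius r = 13.4 cm and length L (r > 8.35 cm, enclosing both).
λ_enc = λ₁ + λ₂ = (-1.59×10^-6) + (-1.47×10^-6) = -3.06×10^-6 C/m.
Applying ∮E·dA = Q_enc/ε₀ with the end caps contributing no flux:
E = 2k|λ_enc|/r = 2(8.99×10^9)(3.06×10^-6)/(0.134) = 4.11e5 N/C.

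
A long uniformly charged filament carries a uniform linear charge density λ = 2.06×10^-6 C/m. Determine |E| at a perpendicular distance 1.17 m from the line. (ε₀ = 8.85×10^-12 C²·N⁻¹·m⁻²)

Take a coaxial cylindrical Gaussian surface of radius r = 1.17 m and length L.
Q_enc = λL, so λ_enc = 2.06×10^-6 C/m.
Since E is radial and uniform over the curved surface, Φ = E·2πrL = Q_enc/ε₀ = λ_enc L/ε₀.
E = |λ_enc|/(2πε₀r) = (2.06e-6)/(2π·8.85×10^-12·1.17) = 3.17×10^4 N/C.

E ≈ 3.17×10^4 N/C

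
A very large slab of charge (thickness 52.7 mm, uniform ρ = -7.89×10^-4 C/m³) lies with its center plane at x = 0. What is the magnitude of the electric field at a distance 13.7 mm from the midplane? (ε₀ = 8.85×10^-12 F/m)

1.22×10^6 N/C

By symmetry E is perpendicular to the slab. A Gaussian pillbox from −13.7 mm to +13.7 mm (face area A) lies entirely within the slab.
Q_enc = ρ·(2x)·A and flux = 2EA, so 2EA = 2ρxA/ε₀ ⇒ E = |ρ|x/ε₀.
E = (7.89×10^-4)(0.0137)/(8.85×10^-12) = 1.22e6 N/C.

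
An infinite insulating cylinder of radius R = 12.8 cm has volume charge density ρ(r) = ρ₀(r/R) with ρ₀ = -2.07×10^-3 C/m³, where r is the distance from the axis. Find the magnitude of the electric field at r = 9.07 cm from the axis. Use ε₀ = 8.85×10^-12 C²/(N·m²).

Coaxial Gaussian cylinder, radius r = 9.07 cm, length L (r < R).
λ_enc = ∫₀^r ρ(r')·2πr' dr' = (2πρ₀/R)·r^3/3 = -2.527×10^-5 C/m.
By Gauss's law (flux through the curved wall only), E·2πrL = λ_enc L/ε₀.
E = |λ_enc|/(2πε₀r) = (2.527×10^-5)/(2π·8.85×10^-12·0.0907) = 5.01×10^6 N/C.

E ≈ 5.01×10^6 N/C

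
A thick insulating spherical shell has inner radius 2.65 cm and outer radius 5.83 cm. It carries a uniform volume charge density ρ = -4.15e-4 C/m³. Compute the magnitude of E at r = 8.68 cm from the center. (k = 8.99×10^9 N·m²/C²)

Symmetry ⇒ E = E(r) r̂. Gaussian sphere of radius r = 8.68 cm (r > 5.83 cm, enclosing the whole shell).
Q_enc = ρ·(4π/3)(b³ − a³) = (-4.15×10^-4)·(4π/3)·((0.0583)³ − (0.0265)³) = -3.121×10^-7 C.
Applying ∮E·dA = Q_enc/ε₀ with Φ = E(4πr²):
E = k|Q_enc|/r² = (8.99×10^9)(3.121×10^-7)/(0.0868)² = 3.72×10^5 N/C.

3.72×10^5 N/C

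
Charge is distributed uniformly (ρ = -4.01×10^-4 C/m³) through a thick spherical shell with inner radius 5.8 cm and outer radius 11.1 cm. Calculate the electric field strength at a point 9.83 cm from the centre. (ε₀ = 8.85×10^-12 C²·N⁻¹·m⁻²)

Use a concentric Gaussian sphere at r = 9.83 cm (within the shell material, 5.8 cm < r < 11.1 cm).
Only the shell between 5.8 cm and r is enclosed: Q_enc = ρ·(4π/3)(r³ − a³) = (-4.01e-4)·(4π/3)·((0.0983)³ − (0.058)³) = -1.268×10^-6 C.
Since E is radial and uniform over the Gaussian sphere, Φ = E·4πr² = Q_enc/ε₀.
E = |Q_enc|/(4πε₀r²) = (1.268×10^-6)/(4π·8.85×10^-12·(0.0983)²) = 1.18×10^6 N/C.

|E| ≈ 1.18×10^6 N/C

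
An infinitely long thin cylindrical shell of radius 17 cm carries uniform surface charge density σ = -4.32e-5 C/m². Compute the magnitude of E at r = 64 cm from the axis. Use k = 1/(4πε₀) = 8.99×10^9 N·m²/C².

E ≈ 1.30e6 N/C

Choose a coaxial cylinder of radius r = 64 cm (arbitrary length L) as the Gaussian surface (r > 17 cm).
The whole shell is enclosed: λ_enc = σ·2πR = (-4.32e-5)·2π·(0.17) = -4.614e-5 C/m.
Since E is radial and uniform over the curved surface, Φ = E·2πrL = Q_enc/ε₀ = λ_enc L/ε₀.
E = 2k|λ_enc|/r = 2(8.99×10^9)(4.614e-5)/(0.64) = 1.30e6 N/C.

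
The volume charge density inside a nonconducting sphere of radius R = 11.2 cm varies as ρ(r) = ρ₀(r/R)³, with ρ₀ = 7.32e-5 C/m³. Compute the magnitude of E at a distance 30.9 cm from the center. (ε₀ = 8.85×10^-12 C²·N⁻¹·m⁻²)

E = 2.03×10^4 N/C

By spherical symmetry E is radial; choose a Gaussian sphere of radius r = 30.9 cm (r > R, all charge enclosed).
Q_enc = 4π ∫₀^R ρ₀(r'/R)^3 r'² dr' = 4πρ₀R³/6 = 2.154e-7 C.
Gauss's law: E·4πr² = Q_enc/ε₀.
E = |Q_enc|/(4πε₀r²) = (2.154×10^-7)/(4π·8.85×10^-12·(0.309)²) = 2.03×10^4 N/C.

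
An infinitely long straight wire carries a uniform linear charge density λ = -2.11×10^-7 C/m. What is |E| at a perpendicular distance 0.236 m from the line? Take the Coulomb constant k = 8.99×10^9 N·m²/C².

Coaxial Gaussian cylinder, radius r = 0.236 m, length L.
Q_enc = λL, so λ_enc = -2.11×10^-7 C/m.
Gauss's law: E·2πrL = λ_enc L/ε₀.
E = 2k|λ_enc|/r = 2(8.99×10^9)(2.11×10^-7)/(0.236) = 1.61×10^4 N/C.

E ≈ 1.61×10^4 N/C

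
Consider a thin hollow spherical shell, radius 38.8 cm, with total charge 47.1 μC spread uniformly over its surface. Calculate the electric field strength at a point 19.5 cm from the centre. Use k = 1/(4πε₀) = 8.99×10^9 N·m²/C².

E = 0 (no enclosed charge)

By spherical symmetry E is radial; choose a Gaussian sphere of radius r = 19.5 cm (inside the shell, r < 38.8 cm).
All the charge is outside the Gaussian surface: Q_enc = 0, hence E = 0 everywhere inside the shell.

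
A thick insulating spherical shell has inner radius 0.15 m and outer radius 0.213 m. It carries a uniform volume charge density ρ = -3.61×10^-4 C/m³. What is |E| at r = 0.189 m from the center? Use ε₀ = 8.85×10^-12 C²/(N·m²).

Take a concentric spherical Gaussian surface of radius r = 0.189 m (within the shell material, 0.15 m < r < 0.213 m).
Only the shell between 0.15 m and r is enclosed: Q_enc = ρ·(4π/3)(r³ − a³) = (-3.61e-4)·(4π/3)·((0.189)³ − (0.15)³) = -5.105e-6 C.
Applying ∮E·dA = Q_enc/ε₀ with Φ = E(4πr²):
E = |Q_enc|/(4πε₀r²) = (5.105×10^-6)/(4π·8.85×10^-12·(0.189)²) = 1.29×10^6 N/C.

1.29×10^6 N/C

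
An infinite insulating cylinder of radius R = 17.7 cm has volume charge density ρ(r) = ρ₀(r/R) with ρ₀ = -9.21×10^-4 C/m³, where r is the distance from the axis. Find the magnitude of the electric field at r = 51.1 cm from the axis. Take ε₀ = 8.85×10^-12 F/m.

E ≈ 2.13×10^6 N/C

By cylindrical symmetry E is radial; use a coaxial Gaussian cylinder of radius 51.1 cm and length L (r > R, full charge per length enclosed).
λ_enc = 2π ∫₀^R ρ₀(r'/R)^1 r' dr' = 2πρ₀R²/3 = -6.043×10^-5 C/m.
Since E is radial and uniform over the curved surface, Φ = E·2πrL = Q_enc/ε₀ = λ_enc L/ε₀.
E = |λ_enc|/(2πε₀r) = (6.043×10^-5)/(2π·8.85×10^-12·0.511) = 2.13e6 N/C.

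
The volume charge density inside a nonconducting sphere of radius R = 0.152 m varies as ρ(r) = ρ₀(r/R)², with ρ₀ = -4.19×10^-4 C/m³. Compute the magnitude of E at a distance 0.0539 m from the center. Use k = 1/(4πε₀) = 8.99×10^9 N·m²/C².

6.42e4 V/m

Use a concentric Gaussian sphere at r = 0.0539 m (r < R).
Q_enc = ∫₀^r ρ(r')·4πr'² dr' = (4πρ₀/R²) ∫₀^r r'^4 dr' = 4πρ₀ r^5/(5·R²) = -2.074×10^-8 C.
Gauss's law: E·4πr² = Q_enc/ε₀.
E = k|Q_enc|/r² = (8.99×10^9)(2.074×10^-8)/(0.0539)² = 6.42×10^4 N/C.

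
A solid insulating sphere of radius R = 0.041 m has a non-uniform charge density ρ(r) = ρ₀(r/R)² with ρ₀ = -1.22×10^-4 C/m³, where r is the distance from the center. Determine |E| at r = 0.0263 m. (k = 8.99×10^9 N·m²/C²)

Take a concentric spherical Gaussian surface of radius r = 0.0263 m (r < R).
Integrate the density: Q_enc = 4π ∫₀^r ρ₀(r'/R)^2 r'² dr' = 4πρ₀ r^5/(5·R²) = -2.295×10^-9 C.
Since E is radial and uniform over the Gaussian sphere, Φ = E·4πr² = Q_enc/ε₀.
E = k|Q_enc|/r² = (8.99×10^9)(2.295×10^-9)/(0.0263)² = 2.98×10^4 N/C.

|E| ≈ 2.98×10^4 V/m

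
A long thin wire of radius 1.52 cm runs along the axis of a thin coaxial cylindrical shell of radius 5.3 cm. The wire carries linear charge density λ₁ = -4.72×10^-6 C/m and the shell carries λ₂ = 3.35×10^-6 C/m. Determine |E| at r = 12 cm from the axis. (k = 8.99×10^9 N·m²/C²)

Choose a coaxial cylinder of radius r = 12 cm (arbitrary length L) as the Gaussian surface (r > 5.3 cm, enclosing both).
λ_enc = λ₁ + λ₂ = (-4.72×10^-6) + (3.35×10^-6) = -1.37×10^-6 C/m.
Since E is radial and uniform over the curved surface, Φ = E·2πrL = Q_enc/ε₀ = λ_enc L/ε₀.
E = 2k|λ_enc|/r = 2(8.99×10^9)(1.37e-6)/(0.12) = 2.05×10^5 N/C.

|E| ≈ 2.05e5 V/m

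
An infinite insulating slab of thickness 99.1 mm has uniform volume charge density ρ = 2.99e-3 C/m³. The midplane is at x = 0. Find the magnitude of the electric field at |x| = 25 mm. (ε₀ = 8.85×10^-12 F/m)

E = 8.45×10^6 N/C

By symmetry E is perpendicular to the slab. A Gaussian pillbox from −25 mm to +25 mm (face area A) lies entirely within the slab.
Q_enc = ρ·(2x)·A and flux = 2EA, so 2EA = 2ρxA/ε₀ ⇒ E = |ρ|x/ε₀.
E = (2.99×10^-3)(0.025)/(8.85×10^-12) = 8.45×10^6 N/C.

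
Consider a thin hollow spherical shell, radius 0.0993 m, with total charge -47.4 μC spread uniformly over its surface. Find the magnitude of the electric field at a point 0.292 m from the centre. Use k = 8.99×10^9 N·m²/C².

|E| = 5.00e6 N/C

Use a concentric Gaussian sphere at r = 0.292 m (r > 0.0993 m).
The entire shell is enclosed: Q_enc = -4.74×10^-5 C.
Since E is radial and uniform over the Gaussian sphere, Φ = E·4πr² = Q_enc/ε₀.
E = k|Q_enc|/r² = (8.99×10^9)(4.74×10^-5)/(0.292)² = 5.00×10^6 N/C.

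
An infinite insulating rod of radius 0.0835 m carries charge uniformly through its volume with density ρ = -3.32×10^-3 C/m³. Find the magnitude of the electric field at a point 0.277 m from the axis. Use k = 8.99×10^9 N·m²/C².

By cylindrical symmetry E is radial; use a coaxial Gaussian cylinder of radius 0.277 m and length L (r > 0.0835 m, full cross-section enclosed).
λ_enc = ρ·πR² = (-3.32×10^-3)π(0.0835)² = -7.272×10^-5 C/m.
Applying ∮E·dA = Q_enc/ε₀ with the end caps contributing no flux:
E = 2k|λ_enc|/r = 2(8.99×10^9)(7.272×10^-5)/(0.277) = 4.72×10^6 N/C.

E = 4.72×10^6 N/C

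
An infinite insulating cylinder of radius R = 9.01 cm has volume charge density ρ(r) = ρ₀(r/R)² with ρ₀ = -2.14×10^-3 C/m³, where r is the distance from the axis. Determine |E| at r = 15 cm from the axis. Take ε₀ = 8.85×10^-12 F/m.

Choose a coaxial cylinder of radius r = 15 cm (arbitrary length L) as the Gaussian surface (r > R, full charge per length enclosed).
λ_enc = 2π ∫₀^R ρ₀(r'/R)^2 r' dr' = 2πρ₀R²/4 = -2.729×10^-5 C/m.
By Gauss's law (flux through the curved wall only), E·2πrL = λ_enc L/ε₀.
E = |λ_enc|/(2πε₀r) = (2.729×10^-5)/(2π·8.85×10^-12·0.15) = 3.27×10^6 N/C.

3.27×10^6 N/C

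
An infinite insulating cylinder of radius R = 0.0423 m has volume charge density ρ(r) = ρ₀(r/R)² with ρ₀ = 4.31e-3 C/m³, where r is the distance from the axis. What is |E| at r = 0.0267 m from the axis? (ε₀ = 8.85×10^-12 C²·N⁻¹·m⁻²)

Coaxial Gaussian cylinder, radius r = 0.0267 m, length L (r < R).
Integrating ρ over the cross-section to radius r: λ_enc = (2πρ₀/R²) ∫₀^r r'^3 dr' = 2πρ₀ r^4/(4·R²) = 1.923×10^-6 C/m.
Gauss's law: E·2πrL = λ_enc L/ε₀.
E = |λ_enc|/(2πε₀r) = (1.923e-6)/(2π·8.85×10^-12·0.0267) = 1.30×10^6 N/C.

1.30e6 V/m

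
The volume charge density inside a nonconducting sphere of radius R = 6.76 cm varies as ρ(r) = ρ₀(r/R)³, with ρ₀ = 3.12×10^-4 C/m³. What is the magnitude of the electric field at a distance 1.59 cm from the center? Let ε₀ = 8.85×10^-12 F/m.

Take a concentric spherical Gaussian surface of radius r = 1.59 cm (r < R).
Q_enc = ∫₀^r ρ(r')·4πr'² dr' = (4πρ₀/R³) ∫₀^r r'^5 dr' = 4πρ₀ r^6/(6·R³) = 3.418×10^-11 C.
Applying ∮E·dA = Q_enc/ε₀ with Φ = E(4πr²):
E = |Q_enc|/(4πε₀r²) = (3.418e-11)/(4π·8.85×10^-12·(0.0159)²) = 1.22×10^3 N/C.

1.22×10^3 V/m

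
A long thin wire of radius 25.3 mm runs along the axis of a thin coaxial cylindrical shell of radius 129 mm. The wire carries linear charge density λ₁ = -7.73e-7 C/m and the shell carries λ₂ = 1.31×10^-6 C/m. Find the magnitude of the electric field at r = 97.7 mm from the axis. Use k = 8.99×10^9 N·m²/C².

Choose a coaxial cylinder of radius r = 97.7 mm (arbitrary length L) as the Gaussian surface (between the conductors, 25.3 mm < r < 129 mm).
The shell at 129 mm lies outside the Gaussian surface, so λ_enc = λ₁ = -7.73×10^-7 C/m.
Applying ∮E·dA = Q_enc/ε₀ with the end caps contributing no flux:
E = 2k|λ_enc|/r = 2(8.99×10^9)(7.73×10^-7)/(0.0977) = 1.42e5 N/C.

E ≈ 1.42×10^5 N/C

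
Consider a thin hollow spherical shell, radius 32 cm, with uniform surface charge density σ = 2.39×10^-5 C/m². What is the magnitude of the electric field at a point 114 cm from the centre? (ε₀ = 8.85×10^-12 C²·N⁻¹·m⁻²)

Use a concentric Gaussian sphere at r = 114 cm (r > 32 cm).
The entire shell is enclosed: Q_enc = σ·4πR² = (2.39×10^-5)·4π·(0.32)² = 3.075e-5 C.
Since E is radial and uniform over the Gaussian sphere, Φ = E·4πr² = Q_enc/ε₀.
E = |Q_enc|/(4πε₀r²) = (3.075e-5)/(4π·8.85×10^-12·(1.14)²) = 2.13e5 N/C.

|E| ≈ 2.13×10^5 N/C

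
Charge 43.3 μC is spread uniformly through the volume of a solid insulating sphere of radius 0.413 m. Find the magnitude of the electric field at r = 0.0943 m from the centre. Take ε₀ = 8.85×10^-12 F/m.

E = 5.21×10^5 N/C

By spherical symmetry E is radial; choose a Gaussian sphere of radius r = 0.0943 m (r < R).
Only the charge within r is enclosed: Q_enc = Q·(r/R)³ = (43.3 μC)·(0.0943 m/0.413 m)³ = 5.154×10^-7 C.
Since E is radial and uniform over the Gaussian sphere, Φ = E·4πr² = Q_enc/ε₀.
E = |Q_enc|/(4πε₀r²) = (5.154×10^-7)/(4π·8.85×10^-12·(0.0943)²) = 5.21e5 N/C.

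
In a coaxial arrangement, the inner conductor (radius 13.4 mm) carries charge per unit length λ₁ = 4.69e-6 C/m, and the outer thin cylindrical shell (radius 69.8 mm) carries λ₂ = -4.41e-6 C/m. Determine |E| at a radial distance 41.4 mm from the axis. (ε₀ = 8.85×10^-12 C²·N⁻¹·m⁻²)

Take a coaxial cylindrical Gaussian surface of radius r = 41.4 mm and length L (between the conductors, 13.4 mm < r < 69.8 mm).
Only the inner wire is enclosed; the outer shell contributes nothing inside itself. λ_enc = λ₁ = 4.69×10^-6 C/m.
Gauss's law: E·2πrL = λ_enc L/ε₀.
E = |λ_enc|/(2πε₀r) = (4.69e-6)/(2π·8.85×10^-12·0.0414) = 2.04×10^6 N/C.

|E| ≈ 2.04e6 N/C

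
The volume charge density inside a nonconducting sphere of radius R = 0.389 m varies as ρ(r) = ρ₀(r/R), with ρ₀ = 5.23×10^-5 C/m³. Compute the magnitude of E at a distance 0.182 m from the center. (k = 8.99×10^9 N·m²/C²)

|E| = 1.26×10^5 V/m

Take a concentric spherical Gaussian surface of radius r = 0.182 m (r < R).
Integrate the density: Q_enc = 4π ∫₀^r ρ₀(r'/R)^1 r'² dr' = 4πρ₀ r^4/(4·R) = 4.634e-7 C.
By Gauss's law, ∮E·dA = E·4πr² = Q_enc/ε₀.
E = k|Q_enc|/r² = (8.99×10^9)(4.634×10^-7)/(0.182)² = 1.26×10^5 N/C.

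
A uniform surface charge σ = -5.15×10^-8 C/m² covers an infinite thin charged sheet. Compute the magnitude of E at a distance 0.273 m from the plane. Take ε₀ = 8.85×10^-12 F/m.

By planar symmetry E is perpendicular to the sheet and uniform; use a Gaussian pillbox with flat faces of area A on each side of the sheet.
Only the two end caps contribute flux: Φ = 2EA. With Q_enc = σA, Gauss's law gives E = |σ|/(2ε₀).
E = |σ|/(2ε₀) = (5.15×10^-8)/(2·8.85×10^-12) = 2.91e3 N/C.

E ≈ 2.91e3 V/m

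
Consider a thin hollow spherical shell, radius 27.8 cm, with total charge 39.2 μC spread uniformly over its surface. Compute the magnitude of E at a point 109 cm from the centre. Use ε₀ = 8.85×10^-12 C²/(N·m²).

Use a concentric Gaussian sphere at r = 109 cm (r > 27.8 cm).
The entire shell is enclosed: Q_enc = 3.92×10^-5 C.
Since E is radial and uniform over the Gaussian sphere, Φ = E·4πr² = Q_enc/ε₀.
E = |Q_enc|/(4πε₀r²) = (3.92×10^-5)/(4π·8.85×10^-12·(1.09)²) = 2.97×10^5 N/C.

|E| ≈ 2.97×10^5 V/m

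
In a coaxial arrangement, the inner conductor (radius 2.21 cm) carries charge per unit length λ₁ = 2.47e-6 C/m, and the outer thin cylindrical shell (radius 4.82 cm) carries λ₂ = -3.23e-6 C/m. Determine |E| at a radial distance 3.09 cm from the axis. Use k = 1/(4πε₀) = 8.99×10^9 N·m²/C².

Take a coaxial cylindrical Gaussian surface of radius r = 3.09 cm and length L (between the conductors, 2.21 cm < r < 4.82 cm).
The shell at 4.82 cm lies outside the Gaussian surface, so λ_enc = λ₁ = 2.47×10^-6 C/m.
Gauss's law: E·2πrL = λ_enc L/ε₀.
E = 2k|λ_enc|/r = 2(8.99×10^9)(2.47e-6)/(0.0309) = 1.44×10^6 N/C.

|E| ≈ 1.44e6 N/C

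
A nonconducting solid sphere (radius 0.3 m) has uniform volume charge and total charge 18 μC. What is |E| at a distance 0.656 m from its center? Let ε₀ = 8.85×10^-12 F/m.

Symmetry ⇒ E = E(r) r̂. Gaussian sphere of radius r = 0.656 m (r > R, so the entire charge is enclosed).
Q_enc = 18 μC = 1.80×10^-5 C.
By Gauss's law, ∮E·dA = E·4πr² = Q_enc/ε₀.
E = |Q_enc|/(4πε₀r²) = (1.80e-5)/(4π·8.85×10^-12·(0.656)²) = 3.76e5 N/C.

|E| ≈ 3.76×10^5 V/m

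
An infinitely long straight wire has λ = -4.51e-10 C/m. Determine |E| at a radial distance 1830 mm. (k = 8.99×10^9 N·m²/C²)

Choose a coaxial cylinder of radius r = 1830 mm (arbitrary length L) as the Gaussian surface.
Q_enc = λL, so λ_enc = -4.51e-10 C/m.
By Gauss's law (flux through the curved wall only), E·2πrL = λ_enc L/ε₀.
E = 2k|λ_enc|/r = 2(8.99×10^9)(4.51e-10)/(1.83) = 4.43 N/C.

E = 4.43 N/C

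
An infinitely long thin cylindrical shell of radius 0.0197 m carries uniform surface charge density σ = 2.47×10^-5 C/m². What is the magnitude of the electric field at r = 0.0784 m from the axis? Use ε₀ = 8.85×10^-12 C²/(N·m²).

|E| = 7.01×10^5 N/C

Choose a coaxial cylinder of radius r = 0.0784 m (arbitrary length L) as the Gaussian surface (r > 0.0197 m).
The whole shell is enclosed: λ_enc = σ·2πR = (2.47e-5)·2π·(0.0197) = 3.057e-6 C/m.
Since E is radial and uniform over the curved surface, Φ = E·2πrL = Q_enc/ε₀ = λ_enc L/ε₀.
E = |λ_enc|/(2πε₀r) = (3.057e-6)/(2π·8.85×10^-12·0.0784) = 7.01×10^5 N/C.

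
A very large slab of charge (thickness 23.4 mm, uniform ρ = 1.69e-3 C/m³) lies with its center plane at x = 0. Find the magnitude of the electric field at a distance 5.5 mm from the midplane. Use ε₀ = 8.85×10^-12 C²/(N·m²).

|E| = 1.05e6 V/m

By symmetry E is perpendicular to the slab. A Gaussian pillbox from −5.5 mm to +5.5 mm (face area A) lies entirely within the slab.
Q_enc = ρ·(2x)·A and flux = 2EA, so 2EA = 2ρxA/ε₀ ⇒ E = |ρ|x/ε₀.
E = (1.69e-3)(0.0055)/(8.85×10^-12) = 1.05×10^6 N/C.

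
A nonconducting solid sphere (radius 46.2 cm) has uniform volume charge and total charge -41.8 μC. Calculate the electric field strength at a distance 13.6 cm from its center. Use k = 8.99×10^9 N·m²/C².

E = 5.18e5 V/m

Take a concentric spherical Gaussian surface of radius r = 13.6 cm (r < R).
Only the charge within r is enclosed: Q_enc = Q·(r/R)³ = (-41.8 μC)·(13.6 cm/46.2 cm)³ = -1.066×10^-6 C.
Gauss's law: E·4πr² = Q_enc/ε₀.
E = k|Q_enc|/r² = (8.99×10^9)(1.066×10^-6)/(0.136)² = 5.18×10^5 N/C.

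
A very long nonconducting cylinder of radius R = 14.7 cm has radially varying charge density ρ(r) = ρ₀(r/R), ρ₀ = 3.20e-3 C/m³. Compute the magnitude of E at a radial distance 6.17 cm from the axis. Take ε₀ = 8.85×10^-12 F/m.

Take a coaxial cylindrical Gaussian surface of radius r = 6.17 cm and length L (r < R).
λ_enc = ∫₀^r ρ(r')·2πr' dr' = (2πρ₀/R)·r^3/3 = 1.071×10^-5 C/m.
Applying ∮E·dA = Q_enc/ε₀ with the end caps contributing no flux:
E = |λ_enc|/(2πε₀r) = (1.071e-5)/(2π·8.85×10^-12·0.0617) = 3.12×10^6 N/C.

E ≈ 3.12×10^6 N/C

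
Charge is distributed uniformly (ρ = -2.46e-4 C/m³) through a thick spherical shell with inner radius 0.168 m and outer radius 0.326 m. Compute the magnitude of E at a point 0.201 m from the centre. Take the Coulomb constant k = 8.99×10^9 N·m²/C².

Symmetry ⇒ E = E(r) r̂. Gaussian sphere of radius r = 0.201 m (within the shell material, 0.168 m < r < 0.326 m).
Only the shell between 0.168 m and r is enclosed: Q_enc = ρ·(4π/3)(r³ − a³) = (-2.46e-4)·(4π/3)·((0.201)³ − (0.168)³) = -3.482e-6 C.
Applying ∮E·dA = Q_enc/ε₀ with Φ = E(4πr²):
E = k|Q_enc|/r² = (8.99×10^9)(3.482×10^-6)/(0.201)² = 7.75×10^5 N/C.

|E| ≈ 7.75×10^5 N/C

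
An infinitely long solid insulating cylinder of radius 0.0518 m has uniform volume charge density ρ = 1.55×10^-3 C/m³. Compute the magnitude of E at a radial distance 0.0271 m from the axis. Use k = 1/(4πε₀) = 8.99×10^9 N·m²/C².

Take a coaxial cylindrical Gaussian surface of radius r = 0.0271 m and length L (r < R).
Enclosed charge per unit length: λ_enc = ρ·πr² = (1.55×10^-3)π(0.0271)² = 3.576×10^-6 C/m.
Gauss's law: E·2πrL = λ_enc L/ε₀.
E = 2k|λ_enc|/r = 2(8.99×10^9)(3.576×10^-6)/(0.0271) = 2.37×10^6 N/C.

2.37×10^6 N/C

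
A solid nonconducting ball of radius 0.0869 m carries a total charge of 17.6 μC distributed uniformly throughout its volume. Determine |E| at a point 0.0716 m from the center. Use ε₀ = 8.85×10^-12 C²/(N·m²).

|E| = 1.73e7 N/C

By spherical symmetry E is radial; choose a Gaussian sphere of radius r = 0.0716 m (r < R).
Only the charge within r is enclosed: Q_enc = Q·(r/R)³ = (17.6 μC)·(0.0716 m/0.0869 m)³ = 9.844×10^-6 C.
Applying ∮E·dA = Q_enc/ε₀ with Φ = E(4πr²):
E = |Q_enc|/(4πε₀r²) = (9.844×10^-6)/(4π·8.85×10^-12·(0.0716)²) = 1.73×10^7 N/C.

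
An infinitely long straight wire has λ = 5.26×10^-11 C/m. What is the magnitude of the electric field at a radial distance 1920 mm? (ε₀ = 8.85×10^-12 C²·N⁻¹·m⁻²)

Choose a coaxial cylinder of radius r = 1920 mm (arbitrary length L) as the Gaussian surface.
Q_enc = λL, so λ_enc = 5.26×10^-11 C/m.
Since E is radial and uniform over the curved surface, Φ = E·2πrL = Q_enc/ε₀ = λ_enc L/ε₀.
E = |λ_enc|/(2πε₀r) = (5.26e-11)/(2π·8.85×10^-12·1.92) = 0.493 N/C.

E = 0.493 N/C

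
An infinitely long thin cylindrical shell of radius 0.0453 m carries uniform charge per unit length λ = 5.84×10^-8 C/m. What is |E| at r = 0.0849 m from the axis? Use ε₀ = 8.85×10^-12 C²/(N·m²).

Coaxial Gaussian cylinder, radius r = 0.0849 m, length L (r > 0.0453 m).
The full line charge is enclosed: λ_enc = 5.84×10^-8 C/m.
Gauss's law: E·2πrL = λ_enc L/ε₀.
E = |λ_enc|/(2πε₀r) = (5.84e-8)/(2π·8.85×10^-12·0.0849) = 1.24e4 N/C.

1.24e4 N/C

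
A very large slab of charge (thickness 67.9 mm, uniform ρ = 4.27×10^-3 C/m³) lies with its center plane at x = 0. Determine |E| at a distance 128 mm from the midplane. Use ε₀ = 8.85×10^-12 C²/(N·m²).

The point |x| = 128 mm lies outside the slab (half-thickness 0.03395 m). A symmetric pillbox spanning the full slab encloses Q_enc = ρ·d·A.
Flux = 2EA ⇒ E = |ρ|d/(2ε₀), independent of distance outside.
E = (4.27×10^-3)(0.0679)/(2·8.85×10^-12) = 1.64e7 N/C.

|E| ≈ 1.64e7 V/m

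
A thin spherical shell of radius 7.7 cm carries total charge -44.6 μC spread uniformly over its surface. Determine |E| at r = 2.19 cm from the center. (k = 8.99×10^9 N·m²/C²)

E = 0

Use a concentric Gaussian sphere at r = 2.19 cm (inside the shell, r < 7.7 cm).
No charge lies within this surface, so Q_enc = 0 and Gauss's law gives E·4πr² = 0 ⇒ E = 0.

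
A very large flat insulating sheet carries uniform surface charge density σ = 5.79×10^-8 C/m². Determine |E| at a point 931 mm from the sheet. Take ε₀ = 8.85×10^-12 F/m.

Choose a cylindrical pillbox piercing the sheet, end faces (area A) parallel to it.
Flux Φ = 2EA and Q_enc = σA, so 2EA = σA/ε₀ ⇒ E = |σ|/(2ε₀), independent of distance.
E = |σ|/(2ε₀) = (5.79e-8)/(2·8.85×10^-12) = 3.27×10^3 N/C.

3.27×10^3 N/C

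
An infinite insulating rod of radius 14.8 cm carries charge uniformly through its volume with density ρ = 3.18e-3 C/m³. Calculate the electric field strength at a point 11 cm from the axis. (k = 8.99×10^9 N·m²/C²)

Choose a coaxial cylinder of radius r = 11 cm (arbitrary length L) as the Gaussian surface (r < R).
Enclosed charge per unit length: λ_enc = ρ·πr² = (3.18e-3)π(0.11)² = 1.209e-4 C/m.
Applying ∮E·dA = Q_enc/ε₀ with the end caps contributing no flux:
E = 2k|λ_enc|/r = 2(8.99×10^9)(1.209×10^-4)/(0.11) = 1.98e7 N/C.

|E| ≈ 1.98×10^7 N/C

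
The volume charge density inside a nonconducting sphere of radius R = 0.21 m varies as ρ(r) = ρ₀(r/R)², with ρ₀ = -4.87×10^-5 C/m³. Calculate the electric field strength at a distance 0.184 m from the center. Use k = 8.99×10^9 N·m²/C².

1.55e5 N/C

Symmetry ⇒ E = E(r) r̂. Gaussian sphere of radius r = 0.184 m (r < R).
Q_enc = ∫₀^r ρ(r')·4πr'² dr' = (4πρ₀/R²) ∫₀^r r'^4 dr' = 4πρ₀ r^5/(5·R²) = -5.854e-7 C.
Applying ∮E·dA = Q_enc/ε₀ with Φ = E(4πr²):
E = k|Q_enc|/r² = (8.99×10^9)(5.854e-7)/(0.184)² = 1.55×10^5 N/C.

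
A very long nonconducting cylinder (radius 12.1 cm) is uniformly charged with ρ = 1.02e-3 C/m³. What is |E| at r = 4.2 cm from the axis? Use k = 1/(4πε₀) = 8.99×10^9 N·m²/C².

Choose a coaxial cylinder of radius r = 4.2 cm (arbitrary length L) as the Gaussian surface (r < R).
Charge inside radius r per length L is ρ·πr²·L, so λ_enc = ρπr² = 5.653×10^-6 C/m.
By Gauss's law (flux through the curved wall only), E·2πrL = λ_enc L/ε₀.
E = 2k|λ_enc|/r = 2(8.99×10^9)(5.653e-6)/(0.042) = 2.42×10^6 N/C.

2.42×10^6 N/C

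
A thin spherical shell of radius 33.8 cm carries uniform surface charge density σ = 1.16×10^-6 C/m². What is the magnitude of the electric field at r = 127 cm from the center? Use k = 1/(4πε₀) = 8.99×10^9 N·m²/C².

Symmetry ⇒ E = E(r) r̂. Gaussian sphere of radius r = 127 cm (r > 33.8 cm).
The entire shell is enclosed: Q_enc = σ·4πR² = (1.16×10^-6)·4π·(0.338)² = 1.665×10^-6 C.
By Gauss's law, ∮E·dA = E·4πr² = Q_enc/ε₀.
E = k|Q_enc|/r² = (8.99×10^9)(1.665×10^-6)/(1.27)² = 9.28e3 N/C.

E = 9.28×10^3 N/C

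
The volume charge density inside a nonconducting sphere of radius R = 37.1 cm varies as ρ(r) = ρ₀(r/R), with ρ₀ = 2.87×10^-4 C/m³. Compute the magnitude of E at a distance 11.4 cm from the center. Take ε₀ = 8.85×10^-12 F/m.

|E| ≈ 2.84×10^5 N/C

By spherical symmetry E is radial; choose a Gaussian sphere of radius r = 11.4 cm (r < R).
Q_enc = ∫₀^r ρ(r')·4πr'² dr' = (4πρ₀/R) ∫₀^r r'^3 dr' = 4πρ₀ r^4/(4·R) = 4.105e-7 C.
Gauss's law: E·4πr² = Q_enc/ε₀.
E = |Q_enc|/(4πε₀r²) = (4.105×10^-7)/(4π·8.85×10^-12·(0.114)²) = 2.84×10^5 N/C.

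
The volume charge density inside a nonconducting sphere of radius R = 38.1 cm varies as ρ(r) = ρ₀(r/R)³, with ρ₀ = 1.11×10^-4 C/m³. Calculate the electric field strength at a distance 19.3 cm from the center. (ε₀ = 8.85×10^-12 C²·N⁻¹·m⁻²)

5.24×10^4 N/C

By spherical symmetry E is radial; choose a Gaussian sphere of radius r = 19.3 cm (r < R).
Q_enc = ∫₀^r ρ(r')·4πr'² dr' = (4πρ₀/R³) ∫₀^r r'^5 dr' = 4πρ₀ r^6/(6·R³) = 2.172e-7 C.
By Gauss's law, ∮E·dA = E·4πr² = Q_enc/ε₀.
E = |Q_enc|/(4πε₀r²) = (2.172e-7)/(4π·8.85×10^-12·(0.193)²) = 5.24e4 N/C.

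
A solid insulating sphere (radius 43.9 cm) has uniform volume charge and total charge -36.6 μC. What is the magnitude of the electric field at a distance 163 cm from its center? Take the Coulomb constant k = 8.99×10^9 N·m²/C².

E ≈ 1.24×10^5 V/m

Take a concentric spherical Gaussian surface of radius r = 163 cm (r > R, so the entire charge is enclosed).
Q_enc = -36.6 μC = -3.66×10^-5 C.
Gauss's law: E·4πr² = Q_enc/ε₀.
E = k|Q_enc|/r² = (8.99×10^9)(3.66×10^-5)/(1.63)² = 1.24×10^5 N/C.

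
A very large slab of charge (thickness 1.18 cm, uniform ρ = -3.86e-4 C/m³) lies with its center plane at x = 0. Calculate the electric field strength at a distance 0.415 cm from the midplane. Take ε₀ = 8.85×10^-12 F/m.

By symmetry E is perpendicular to the slab. A Gaussian pillbox from −0.415 cm to +0.415 cm (face area A) lies entirely within the slab.
Q_enc = ρ·(2x)·A and flux = 2EA, so 2EA = 2ρxA/ε₀ ⇒ E = |ρ|x/ε₀.
E = (3.86×10^-4)(0.00415)/(8.85×10^-12) = 1.81×10^5 N/C.

E ≈ 1.81×10^5 N/C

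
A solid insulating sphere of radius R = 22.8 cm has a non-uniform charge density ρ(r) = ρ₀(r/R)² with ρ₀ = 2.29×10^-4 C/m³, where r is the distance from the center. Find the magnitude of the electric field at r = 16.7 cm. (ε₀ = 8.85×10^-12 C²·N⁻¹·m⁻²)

|E| ≈ 4.64e5 N/C

Use a concentric Gaussian sphere at r = 16.7 cm (r < R).
Integrate the density: Q_enc = 4π ∫₀^r ρ₀(r'/R)^2 r'² dr' = 4πρ₀ r^5/(5·R²) = 1.438e-6 C.
Gauss's law: E·4πr² = Q_enc/ε₀.
E = |Q_enc|/(4πε₀r²) = (1.438e-6)/(4π·8.85×10^-12·(0.167)²) = 4.64×10^5 N/C.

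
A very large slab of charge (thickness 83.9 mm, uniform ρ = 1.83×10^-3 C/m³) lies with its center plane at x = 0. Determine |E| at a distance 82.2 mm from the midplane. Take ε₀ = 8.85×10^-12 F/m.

E ≈ 8.67×10^6 N/C

The point |x| = 82.2 mm lies outside the slab (half-thickness 0.04195 m). A symmetric pillbox spanning the full slab encloses Q_enc = ρ·d·A.
Flux = 2EA ⇒ E = |ρ|d/(2ε₀), independent of distance outside.
E = (1.83×10^-3)(0.0839)/(2·8.85×10^-12) = 8.67×10^6 N/C.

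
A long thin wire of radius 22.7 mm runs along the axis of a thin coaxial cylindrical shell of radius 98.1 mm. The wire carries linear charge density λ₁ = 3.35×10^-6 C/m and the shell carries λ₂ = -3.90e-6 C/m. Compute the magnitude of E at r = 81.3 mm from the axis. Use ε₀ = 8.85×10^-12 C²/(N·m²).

Take a coaxial cylindrical Gaussian surface of radius r = 81.3 mm and length L (between the conductors, 22.7 mm < r < 98.1 mm).
Only the inner wire is enclosed; the outer shell contributes nothing inside itself. λ_enc = λ₁ = 3.35×10^-6 C/m.
Since E is radial and uniform over the curved surface, Φ = E·2πrL = Q_enc/ε₀ = λ_enc L/ε₀.
E = |λ_enc|/(2πε₀r) = (3.35×10^-6)/(2π·8.85×10^-12·0.0813) = 7.41e5 N/C.

E ≈ 7.41×10^5 N/C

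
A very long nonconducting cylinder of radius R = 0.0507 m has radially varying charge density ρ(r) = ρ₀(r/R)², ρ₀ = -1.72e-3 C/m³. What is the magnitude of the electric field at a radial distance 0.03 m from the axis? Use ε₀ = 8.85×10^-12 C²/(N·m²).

E ≈ 5.10×10^5 N/C

Coaxial Gaussian cylinder, radius r = 0.03 m, length L (r < R).
Integrating ρ over the cross-section to radius r: λ_enc = (2πρ₀/R²) ∫₀^r r'^3 dr' = 2πρ₀ r^4/(4·R²) = -8.514e-7 C/m.
Since E is radial and uniform over the curved surface, Φ = E·2πrL = Q_enc/ε₀ = λ_enc L/ε₀.
E = |λ_enc|/(2πε₀r) = (8.514e-7)/(2π·8.85×10^-12·0.03) = 5.10×10^5 N/C.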